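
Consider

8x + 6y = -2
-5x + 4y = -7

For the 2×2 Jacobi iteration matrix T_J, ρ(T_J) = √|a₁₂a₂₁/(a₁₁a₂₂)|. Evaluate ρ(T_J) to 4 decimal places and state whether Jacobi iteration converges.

a₁₂a₂₁/(a₁₁a₂₂) = (6)·(-5) / ((8)·(4)) = -0.937500
ρ = √|-0.937500| = √0.937500 = 0.9682
ρ < 1, so Jacobi converges

0.9682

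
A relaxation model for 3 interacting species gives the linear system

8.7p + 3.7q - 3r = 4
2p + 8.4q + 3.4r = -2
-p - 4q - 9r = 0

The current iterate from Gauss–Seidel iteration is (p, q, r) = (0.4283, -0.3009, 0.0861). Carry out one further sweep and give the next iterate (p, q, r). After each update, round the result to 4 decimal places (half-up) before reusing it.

(0.6174, -0.4199, 0.1180)

One sweep:
  p = (4 - (3.7)·-0.3009 - (-3)·0.0861) / (8.7) = 0.6174
  q = (-2 - (2)·0.6174 - (3.4)·0.0861) / (8.4) = -0.4199
  r = (0 - (-1)·0.6174 - (-4)·-0.4199) / (-9) = 0.1180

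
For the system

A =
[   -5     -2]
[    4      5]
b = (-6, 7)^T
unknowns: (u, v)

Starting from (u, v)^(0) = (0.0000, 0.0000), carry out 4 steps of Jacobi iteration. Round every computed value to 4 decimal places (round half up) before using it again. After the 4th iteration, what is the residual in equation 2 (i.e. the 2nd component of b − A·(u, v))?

Iteration 1:
  u = (-6 - (-2)·0.0000) / (-5) = 1.2000
  v = (7 - (4)·0.0000) / (5) = 1.4000
Iteration 2:
  u = (-6 - (-2)·1.4000) / (-5) = 0.6400
  v = (7 - (4)·1.2000) / (5) = 0.4400
Iteration 3:
  u = (-6 - (-2)·0.4400) / (-5) = 1.0240
  v = (7 - (4)·0.6400) / (5) = 0.8880
Iteration 4:
  u = (-6 - (-2)·0.8880) / (-5) = 0.8448
  v = (7 - (4)·1.0240) / (5) = 0.5808
Residual b − A·x = (-0.6144, 0.7168)

0.7168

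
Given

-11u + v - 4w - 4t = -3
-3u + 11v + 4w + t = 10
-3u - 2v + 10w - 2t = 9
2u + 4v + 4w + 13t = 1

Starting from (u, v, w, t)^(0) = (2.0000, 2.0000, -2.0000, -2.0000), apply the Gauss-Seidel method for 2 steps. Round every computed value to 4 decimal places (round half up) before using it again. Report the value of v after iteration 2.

0.5966

Iteration 1:
  u = (-3 - (1)·2.0000 - (-4)·-2.0000 - (-4)·-2.0000) / (-11) = 1.9091
  v = (10 - (-3)·1.9091 - (4)·-2.0000 - (1)·-2.0000) / (11) = 2.3388
  w = (9 - (-3)·1.9091 - (-2)·2.3388 - (-2)·-2.0000) / (10) = 1.5405
  t = (1 - (2)·1.9091 - (4)·2.3388 - (4)·1.5405) / (13) = -1.4104
Iteration 2:
  u = (-3 - (1)·2.3388 - (-4)·1.5405 - (-4)·-1.4104) / (-11) = 0.4380
  v = (10 - (-3)·0.4380 - (4)·1.5405 - (1)·-1.4104) / (11) = 0.5966
  w = (9 - (-3)·0.4380 - (-2)·0.5966 - (-2)·-1.4104) / (10) = 0.8686
  t = (1 - (2)·0.4380 - (4)·0.5966 - (4)·0.8686) / (13) = -0.4413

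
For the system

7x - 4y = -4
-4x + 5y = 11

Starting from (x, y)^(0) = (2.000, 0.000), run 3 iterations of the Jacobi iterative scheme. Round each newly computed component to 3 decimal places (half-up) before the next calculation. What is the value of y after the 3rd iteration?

3.480

Iteration 1:
  x = (-4 - (-4)·0.000) / (7) = -0.571
  y = (11 - (-4)·2.000) / (5) = 3.800
Iteration 2:
  x = (-4 - (-4)·3.800) / (7) = 1.600
  y = (11 - (-4)·-0.571) / (5) = 1.743
Iteration 3:
  x = (-4 - (-4)·1.743) / (7) = 0.425
  y = (11 - (-4)·1.600) / (5) = 3.480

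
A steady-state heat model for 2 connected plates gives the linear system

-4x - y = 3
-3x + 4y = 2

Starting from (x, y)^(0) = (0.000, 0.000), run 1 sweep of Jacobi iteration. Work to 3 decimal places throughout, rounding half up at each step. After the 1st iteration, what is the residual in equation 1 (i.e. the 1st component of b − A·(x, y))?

0.500

Iteration 1:
  x = (3 - (-1)·0.000) / (-4) = -0.750
  y = (2 - (-3)·0.000) / (4) = 0.500
Residual b − A·x = (0.500, -2.250)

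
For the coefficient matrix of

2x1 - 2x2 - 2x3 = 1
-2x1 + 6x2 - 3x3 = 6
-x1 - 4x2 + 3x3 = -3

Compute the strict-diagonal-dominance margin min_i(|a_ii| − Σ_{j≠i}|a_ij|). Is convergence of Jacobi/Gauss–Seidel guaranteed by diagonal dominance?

-2

row 1: |2| − (2+2) = -2
row 2: |6| − (2+3) = 1
row 3: |3| − (1+4) = -2
minimum over rows = -2 → not strictly diagonally dominant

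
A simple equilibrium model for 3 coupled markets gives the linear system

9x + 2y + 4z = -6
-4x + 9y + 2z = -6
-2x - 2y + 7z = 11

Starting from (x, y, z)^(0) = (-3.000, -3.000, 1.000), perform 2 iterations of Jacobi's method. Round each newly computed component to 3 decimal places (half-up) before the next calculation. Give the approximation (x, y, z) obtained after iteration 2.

(-0.109, -0.832, 0.810)

Iteration 1:
  x = (-6 - (2)·-3.000 - (4)·1.000) / (9) = -0.444
  y = (-6 - (-4)·-3.000 - (2)·1.000) / (9) = -2.222
  z = (11 - (-2)·-3.000 - (-2)·-3.000) / (7) = -0.143
Iteration 2:
  x = (-6 - (2)·-2.222 - (4)·-0.143) / (9) = -0.109
  y = (-6 - (-4)·-0.444 - (2)·-0.143) / (9) = -0.832
  z = (11 - (-2)·-0.444 - (-2)·-2.222) / (7) = 0.810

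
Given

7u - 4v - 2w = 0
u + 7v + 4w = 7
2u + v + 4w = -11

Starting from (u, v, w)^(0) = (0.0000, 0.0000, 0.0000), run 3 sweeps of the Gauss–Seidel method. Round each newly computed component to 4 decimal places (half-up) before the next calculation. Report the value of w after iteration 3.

Iteration 1:
  u = (0 - (-4)·0.0000 - (-2)·0.0000) / (7) = 0.0000
  v = (7 - (1)·0.0000 - (4)·0.0000) / (7) = 1.0000
  w = (-11 - (2)·0.0000 - (1)·1.0000) / (4) = -3.0000
Iteration 2:
  u = (0 - (-4)·1.0000 - (-2)·-3.0000) / (7) = -0.2857
  v = (7 - (1)·-0.2857 - (4)·-3.0000) / (7) = 2.7551
  w = (-11 - (2)·-0.2857 - (1)·2.7551) / (4) = -3.2959
Iteration 3:
  u = (0 - (-4)·2.7551 - (-2)·-3.2959) / (7) = 0.6327
  v = (7 - (1)·0.6327 - (4)·-3.2959) / (7) = 2.7930
  w = (-11 - (2)·0.6327 - (1)·2.7930) / (4) = -3.7646

-3.7646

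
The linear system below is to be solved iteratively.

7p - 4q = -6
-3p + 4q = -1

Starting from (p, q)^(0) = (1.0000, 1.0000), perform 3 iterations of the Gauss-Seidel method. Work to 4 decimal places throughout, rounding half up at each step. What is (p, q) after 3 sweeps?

Iteration 1:
  p = (-6 - (-4)·1.0000) / (7) = -0.2857
  q = (-1 - (-3)·-0.2857) / (4) = -0.4643
Iteration 2:
  p = (-6 - (-4)·-0.4643) / (7) = -1.1225
  q = (-1 - (-3)·-1.1225) / (4) = -1.0919
Iteration 3:
  p = (-6 - (-4)·-1.0919) / (7) = -1.4811
  q = (-1 - (-3)·-1.4811) / (4) = -1.3608

(-1.4811, -1.3608)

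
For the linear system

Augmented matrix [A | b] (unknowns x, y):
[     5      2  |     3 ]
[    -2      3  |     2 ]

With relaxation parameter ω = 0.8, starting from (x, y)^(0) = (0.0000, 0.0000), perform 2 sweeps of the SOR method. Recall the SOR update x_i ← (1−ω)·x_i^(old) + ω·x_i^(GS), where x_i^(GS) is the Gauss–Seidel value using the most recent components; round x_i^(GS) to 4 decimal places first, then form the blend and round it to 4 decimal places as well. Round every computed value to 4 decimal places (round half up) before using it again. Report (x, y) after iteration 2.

Iteration 1:
  x: GS value = (3 - (2)·0.0000) / (5) = 0.6000;  x ← (1−ω)·0.0000 + ω·0.6000 = 0.4800
  y: GS value = (2 - (-2)·0.4800) / (3) = 0.9867;  y ← (1−ω)·0.0000 + ω·0.9867 = 0.7894
Iteration 2:
  x: GS value = (3 - (2)·0.7894) / (5) = 0.2842;  x ← (1−ω)·0.4800 + ω·0.2842 = 0.3234
  y: GS value = (2 - (-2)·0.3234) / (3) = 0.8823;  y ← (1−ω)·0.7894 + ω·0.8823 = 0.8637

(0.3234, 0.8637)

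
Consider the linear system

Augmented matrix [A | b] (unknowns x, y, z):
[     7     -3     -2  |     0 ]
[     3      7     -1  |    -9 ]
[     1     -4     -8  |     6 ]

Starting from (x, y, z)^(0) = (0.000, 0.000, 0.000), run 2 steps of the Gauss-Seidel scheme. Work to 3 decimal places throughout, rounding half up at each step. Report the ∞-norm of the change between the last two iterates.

Iteration 1:
  x = (0 - (-3)·0.000 - (-2)·0.000) / (7) = 0.000
  y = (-9 - (3)·0.000 - (-1)·0.000) / (7) = -1.286
  z = (6 - (1)·0.000 - (-4)·-1.286) / (-8) = -0.107
Iteration 2:
  x = (0 - (-3)·-1.286 - (-2)·-0.107) / (7) = -0.582
  y = (-9 - (3)·-0.582 - (-1)·-0.107) / (7) = -1.052
  z = (6 - (1)·-0.582 - (-4)·-1.052) / (-8) = -0.297
Change: (-0.582, 0.234, -0.190) → max |·| = 0.582

0.582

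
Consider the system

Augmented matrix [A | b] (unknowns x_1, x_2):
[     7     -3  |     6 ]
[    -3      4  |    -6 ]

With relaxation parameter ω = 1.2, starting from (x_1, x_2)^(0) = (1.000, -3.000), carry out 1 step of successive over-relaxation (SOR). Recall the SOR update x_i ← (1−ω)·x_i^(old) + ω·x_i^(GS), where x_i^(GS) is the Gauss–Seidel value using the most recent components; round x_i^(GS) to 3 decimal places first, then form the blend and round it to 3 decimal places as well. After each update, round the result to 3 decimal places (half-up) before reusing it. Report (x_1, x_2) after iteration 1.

Iteration 1:
  x_1: GS value = (6 - (-3)·-3.000) / (7) = -0.429;  x_1 ← (1−ω)·1.000 + ω·-0.429 = -0.715
  x_2: GS value = (-6 - (-3)·-0.715) / (4) = -2.036;  x_2 ← (1−ω)·-3.000 + ω·-2.036 = -1.843

(-0.715, -1.843)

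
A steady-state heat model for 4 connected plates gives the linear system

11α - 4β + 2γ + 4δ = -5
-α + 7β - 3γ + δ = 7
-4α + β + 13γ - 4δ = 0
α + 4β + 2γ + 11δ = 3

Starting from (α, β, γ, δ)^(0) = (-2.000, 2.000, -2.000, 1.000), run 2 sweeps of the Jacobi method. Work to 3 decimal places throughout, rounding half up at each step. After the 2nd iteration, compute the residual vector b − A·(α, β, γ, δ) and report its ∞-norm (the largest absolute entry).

Iteration 1:
  α = (-5 - (-4)·2.000 - (2)·-2.000 - (4)·1.000) / (11) = 0.273
  β = (7 - (-1)·-2.000 - (-3)·-2.000 - (1)·1.000) / (7) = -0.286
  γ = (0 - (-4)·-2.000 - (1)·2.000 - (-4)·1.000) / (13) = -0.462
  δ = (3 - (1)·-2.000 - (4)·2.000 - (2)·-2.000) / (11) = 0.091
Iteration 2:
  α = (-5 - (-4)·-0.286 - (2)·-0.462 - (4)·0.091) / (11) = -0.508
  β = (7 - (-1)·0.273 - (-3)·-0.462 - (1)·0.091) / (7) = 0.828
  γ = (0 - (-4)·0.273 - (1)·-0.286 - (-4)·0.091) / (13) = 0.134
  δ = (3 - (1)·0.273 - (4)·-0.286 - (2)·-0.462) / (11) = 0.436
Residual b − A·x = (1.888, 0.662, -2.858, -4.868); ∞-norm = 4.868

4.868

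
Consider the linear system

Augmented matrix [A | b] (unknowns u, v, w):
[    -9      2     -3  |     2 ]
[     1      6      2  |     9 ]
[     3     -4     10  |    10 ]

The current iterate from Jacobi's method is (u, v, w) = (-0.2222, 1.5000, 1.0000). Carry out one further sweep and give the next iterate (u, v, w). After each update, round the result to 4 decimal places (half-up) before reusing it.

(-0.2222, 1.2037, 1.6667)

One sweep:
  u = (2 - (2)·1.5000 - (-3)·1.0000) / (-9) = -0.2222
  v = (9 - (1)·-0.2222 - (2)·1.0000) / (6) = 1.2037
  w = (10 - (3)·-0.2222 - (-4)·1.5000) / (10) = 1.6667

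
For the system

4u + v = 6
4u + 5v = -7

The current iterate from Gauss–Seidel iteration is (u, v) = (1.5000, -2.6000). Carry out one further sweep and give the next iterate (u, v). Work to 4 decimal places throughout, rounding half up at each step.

(2.1500, -3.1200)

One sweep:
  u = (6 - (1)·-2.6000) / (4) = 2.1500
  v = (-7 - (4)·2.1500) / (5) = -3.1200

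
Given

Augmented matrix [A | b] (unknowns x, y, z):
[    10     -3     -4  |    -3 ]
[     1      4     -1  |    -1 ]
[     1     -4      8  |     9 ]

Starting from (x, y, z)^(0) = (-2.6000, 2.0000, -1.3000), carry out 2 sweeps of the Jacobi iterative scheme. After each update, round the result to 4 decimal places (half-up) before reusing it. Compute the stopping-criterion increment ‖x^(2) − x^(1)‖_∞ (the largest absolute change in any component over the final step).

Iteration 1:
  x = (-3 - (-3)·2.0000 - (-4)·-1.3000) / (10) = -0.2200
  y = (-1 - (1)·-2.6000 - (-1)·-1.3000) / (4) = 0.0750
  z = (9 - (1)·-2.6000 - (-4)·2.0000) / (8) = 2.4500
Iteration 2:
  x = (-3 - (-3)·0.0750 - (-4)·2.4500) / (10) = 0.7025
  y = (-1 - (1)·-0.2200 - (-1)·2.4500) / (4) = 0.4175
  z = (9 - (1)·-0.2200 - (-4)·0.0750) / (8) = 1.1900
Change: (0.9225, 0.3425, -1.2600) → max |·| = 1.2600

1.2600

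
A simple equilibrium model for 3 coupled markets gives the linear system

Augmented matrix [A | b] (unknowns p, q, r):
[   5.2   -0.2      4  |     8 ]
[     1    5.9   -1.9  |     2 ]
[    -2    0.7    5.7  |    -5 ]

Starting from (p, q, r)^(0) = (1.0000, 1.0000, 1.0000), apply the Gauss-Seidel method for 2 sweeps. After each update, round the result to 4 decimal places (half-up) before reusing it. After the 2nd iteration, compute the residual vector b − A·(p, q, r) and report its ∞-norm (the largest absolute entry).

Iteration 1:
  p = (8 - (-0.2)·1.0000 - (4)·1.0000) / (5.2) = 0.8077
  q = (2 - (1)·0.8077 - (-1.9)·1.0000) / (5.9) = 0.5241
  r = (-5 - (-2)·0.8077 - (0.7)·0.5241) / (5.7) = -0.6582
Iteration 2:
  p = (8 - (-0.2)·0.5241 - (4)·-0.6582) / (5.2) = 2.0649
  q = (2 - (1)·2.0649 - (-1.9)·-0.6582) / (5.9) = -0.2230
  r = (-5 - (-2)·2.0649 - (0.7)·-0.2230) / (5.7) = -0.1253
Residual b − A·x = (-2.2809, 1.0127, 0.0001); ∞-norm = 2.2809

2.2809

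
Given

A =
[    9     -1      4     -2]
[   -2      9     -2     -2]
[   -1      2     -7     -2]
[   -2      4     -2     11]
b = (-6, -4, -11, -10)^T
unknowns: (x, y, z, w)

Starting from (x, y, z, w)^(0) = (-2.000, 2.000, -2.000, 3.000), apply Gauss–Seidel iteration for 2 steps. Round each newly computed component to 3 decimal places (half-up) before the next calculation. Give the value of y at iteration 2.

Iteration 1:
  x = (-6 - (-1)·2.000 - (4)·-2.000 - (-2)·3.000) / (9) = 1.111
  y = (-4 - (-2)·1.111 - (-2)·-2.000 - (-2)·3.000) / (9) = 0.025
  z = (-11 - (-1)·1.111 - (2)·0.025 - (-2)·3.000) / (-7) = 0.563
  w = (-10 - (-2)·1.111 - (4)·0.025 - (-2)·0.563) / (11) = -0.614
Iteration 2:
  x = (-6 - (-1)·0.025 - (4)·0.563 - (-2)·-0.614) / (9) = -1.051
  y = (-4 - (-2)·-1.051 - (-2)·0.563 - (-2)·-0.614) / (9) = -0.689
  z = (-11 - (-1)·-1.051 - (2)·-0.689 - (-2)·-0.614) / (-7) = 1.700
  w = (-10 - (-2)·-1.051 - (4)·-0.689 - (-2)·1.700) / (11) = -0.541

-0.689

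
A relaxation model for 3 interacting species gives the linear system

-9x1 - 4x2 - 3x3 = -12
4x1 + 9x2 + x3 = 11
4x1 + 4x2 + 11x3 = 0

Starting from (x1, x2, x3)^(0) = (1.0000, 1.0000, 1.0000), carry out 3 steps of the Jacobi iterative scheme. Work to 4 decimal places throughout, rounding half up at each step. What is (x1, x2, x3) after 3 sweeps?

Iteration 1:
  x1 = (-12 - (-4)·1.0000 - (-3)·1.0000) / (-9) = 0.5556
  x2 = (11 - (4)·1.0000 - (1)·1.0000) / (9) = 0.6667
  x3 = (0 - (4)·1.0000 - (4)·1.0000) / (11) = -0.7273
Iteration 2:
  x1 = (-12 - (-4)·0.6667 - (-3)·-0.7273) / (-9) = 1.2795
  x2 = (11 - (4)·0.5556 - (1)·-0.7273) / (9) = 1.0561
  x3 = (0 - (4)·0.5556 - (4)·0.6667) / (11) = -0.4445
Iteration 3:
  x1 = (-12 - (-4)·1.0561 - (-3)·-0.4445) / (-9) = 1.0121
  x2 = (11 - (4)·1.2795 - (1)·-0.4445) / (9) = 0.7029
  x3 = (0 - (4)·1.2795 - (4)·1.0561) / (11) = -0.8493

(1.0121, 0.7029, -0.8493)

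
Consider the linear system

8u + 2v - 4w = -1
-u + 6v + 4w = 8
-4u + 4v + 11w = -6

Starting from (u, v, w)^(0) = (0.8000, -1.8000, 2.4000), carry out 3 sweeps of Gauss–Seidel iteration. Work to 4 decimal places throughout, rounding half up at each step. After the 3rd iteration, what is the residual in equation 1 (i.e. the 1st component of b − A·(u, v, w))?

Iteration 1:
  u = (-1 - (2)·-1.8000 - (-4)·2.4000) / (8) = 1.5250
  v = (8 - (-1)·1.5250 - (4)·2.4000) / (6) = -0.0125
  w = (-6 - (-4)·1.5250 - (4)·-0.0125) / (11) = 0.0136
Iteration 2:
  u = (-1 - (2)·-0.0125 - (-4)·0.0136) / (8) = -0.1151
  v = (8 - (-1)·-0.1151 - (4)·0.0136) / (6) = 1.3051
  w = (-6 - (-4)·-0.1151 - (4)·1.3051) / (11) = -1.0619
Iteration 3:
  u = (-1 - (2)·1.3051 - (-4)·-1.0619) / (8) = -0.9822
  v = (8 - (-1)·-0.9822 - (4)·-1.0619) / (6) = 1.8776
  w = (-6 - (-4)·-0.9822 - (4)·1.8776) / (11) = -1.5854
Residual b − A·x = (-3.2392, 2.0938, 0.0002)

-3.2392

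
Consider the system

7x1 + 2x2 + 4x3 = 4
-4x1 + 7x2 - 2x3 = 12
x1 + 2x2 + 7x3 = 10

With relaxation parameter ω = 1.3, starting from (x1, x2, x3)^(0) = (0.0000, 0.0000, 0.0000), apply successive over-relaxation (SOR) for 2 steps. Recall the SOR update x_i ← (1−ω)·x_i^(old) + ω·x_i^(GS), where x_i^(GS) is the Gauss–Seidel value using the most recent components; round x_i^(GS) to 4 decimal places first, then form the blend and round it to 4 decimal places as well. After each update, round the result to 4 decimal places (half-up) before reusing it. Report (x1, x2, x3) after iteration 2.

(-1.0226, 0.8898, 1.5106)

Iteration 1:
  x1: GS value = (4 - (2)·0.0000 - (4)·0.0000) / (7) = 0.5714;  x1 ← (1−ω)·0.0000 + ω·0.5714 = 0.7428
  x2: GS value = (12 - (-4)·0.7428 - (-2)·0.0000) / (7) = 2.1387;  x2 ← (1−ω)·0.0000 + ω·2.1387 = 2.7803
  x3: GS value = (10 - (1)·0.7428 - (2)·2.7803) / (7) = 0.5281;  x3 ← (1−ω)·0.0000 + ω·0.5281 = 0.6865
Iteration 2:
  x1: GS value = (4 - (2)·2.7803 - (4)·0.6865) / (7) = -0.6152;  x1 ← (1−ω)·0.7428 + ω·-0.6152 = -1.0226
  x2: GS value = (12 - (-4)·-1.0226 - (-2)·0.6865) / (7) = 1.3261;  x2 ← (1−ω)·2.7803 + ω·1.3261 = 0.8898
  x3: GS value = (10 - (1)·-1.0226 - (2)·0.8898) / (7) = 1.3204;  x3 ← (1−ω)·0.6865 + ω·1.3204 = 1.5106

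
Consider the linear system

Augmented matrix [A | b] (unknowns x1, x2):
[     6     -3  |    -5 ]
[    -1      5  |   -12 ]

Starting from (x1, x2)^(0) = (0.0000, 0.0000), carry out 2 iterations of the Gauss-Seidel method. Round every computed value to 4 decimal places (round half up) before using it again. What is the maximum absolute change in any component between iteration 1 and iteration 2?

1.2834

Iteration 1:
  x1 = (-5 - (-3)·0.0000) / (6) = -0.8333
  x2 = (-12 - (-1)·-0.8333) / (5) = -2.5667
Iteration 2:
  x1 = (-5 - (-3)·-2.5667) / (6) = -2.1167
  x2 = (-12 - (-1)·-2.1167) / (5) = -2.8233
Change: (-1.2834, -0.2566) → max |·| = 1.2834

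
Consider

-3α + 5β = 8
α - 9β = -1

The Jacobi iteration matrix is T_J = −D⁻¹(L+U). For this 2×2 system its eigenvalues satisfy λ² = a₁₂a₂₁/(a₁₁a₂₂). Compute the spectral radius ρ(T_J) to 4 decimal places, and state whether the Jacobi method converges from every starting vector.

a₁₂a₂₁/(a₁₁a₂₂) = (5)·(1) / ((-3)·(-9)) = 0.185185
ρ = √|0.185185| = √0.185185 = 0.4303
ρ < 1, so Jacobi converges

0.4303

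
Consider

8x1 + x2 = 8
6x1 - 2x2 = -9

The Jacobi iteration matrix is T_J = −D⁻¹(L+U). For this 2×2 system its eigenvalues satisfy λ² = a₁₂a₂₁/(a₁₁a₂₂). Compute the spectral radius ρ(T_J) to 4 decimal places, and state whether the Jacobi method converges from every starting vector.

0.6124

a₁₂a₂₁/(a₁₁a₂₂) = (1)·(6) / ((8)·(-2)) = -0.375000
ρ = √|-0.375000| = √0.375000 = 0.6124
ρ < 1, so Jacobi converges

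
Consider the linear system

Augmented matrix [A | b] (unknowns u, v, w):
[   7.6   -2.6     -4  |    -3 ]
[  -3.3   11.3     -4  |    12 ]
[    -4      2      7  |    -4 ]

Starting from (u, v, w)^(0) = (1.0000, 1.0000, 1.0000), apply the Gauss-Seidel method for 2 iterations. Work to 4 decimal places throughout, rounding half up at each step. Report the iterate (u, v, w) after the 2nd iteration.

(-0.2550, 0.7238, -0.9239)

Iteration 1:
  u = (-3 - (-2.6)·1.0000 - (-4)·1.0000) / (7.6) = 0.4737
  v = (12 - (-3.3)·0.4737 - (-4)·1.0000) / (11.3) = 1.5543
  w = (-4 - (-4)·0.4737 - (2)·1.5543) / (7) = -0.7448
Iteration 2:
  u = (-3 - (-2.6)·1.5543 - (-4)·-0.7448) / (7.6) = -0.2550
  v = (12 - (-3.3)·-0.2550 - (-4)·-0.7448) / (11.3) = 0.7238
  w = (-4 - (-4)·-0.2550 - (2)·0.7238) / (7) = -0.9239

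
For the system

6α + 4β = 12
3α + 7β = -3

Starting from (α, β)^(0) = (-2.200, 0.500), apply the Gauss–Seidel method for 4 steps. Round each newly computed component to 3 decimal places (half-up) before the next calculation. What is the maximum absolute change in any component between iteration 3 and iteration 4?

0.089

Iteration 1:
  α = (12 - (4)·0.500) / (6) = 1.667
  β = (-3 - (3)·1.667) / (7) = -1.143
Iteration 2:
  α = (12 - (4)·-1.143) / (6) = 2.762
  β = (-3 - (3)·2.762) / (7) = -1.612
Iteration 3:
  α = (12 - (4)·-1.612) / (6) = 3.075
  β = (-3 - (3)·3.075) / (7) = -1.746
Iteration 4:
  α = (12 - (4)·-1.746) / (6) = 3.164
  β = (-3 - (3)·3.164) / (7) = -1.785
Change: (0.089, -0.039) → max |·| = 0.089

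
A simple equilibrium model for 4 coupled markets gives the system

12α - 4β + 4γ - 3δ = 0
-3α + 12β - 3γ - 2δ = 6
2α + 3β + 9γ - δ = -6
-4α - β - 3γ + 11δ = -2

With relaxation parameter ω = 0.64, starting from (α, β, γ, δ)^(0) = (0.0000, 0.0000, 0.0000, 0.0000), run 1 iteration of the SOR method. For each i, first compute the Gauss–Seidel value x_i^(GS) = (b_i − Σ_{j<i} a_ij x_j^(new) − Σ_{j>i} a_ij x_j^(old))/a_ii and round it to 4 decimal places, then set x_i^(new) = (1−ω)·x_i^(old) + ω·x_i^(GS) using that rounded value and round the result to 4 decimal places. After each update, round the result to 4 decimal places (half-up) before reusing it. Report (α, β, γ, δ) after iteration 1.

Iteration 1:
  α: GS value = (0 - (-4)·0.0000 - (4)·0.0000 - (-3)·0.0000) / (12) = 0.0000;  α ← (1−ω)·0.0000 + ω·0.0000 = 0.0000
  β: GS value = (6 - (-3)·0.0000 - (-3)·0.0000 - (-2)·0.0000) / (12) = 0.5000;  β ← (1−ω)·0.0000 + ω·0.5000 = 0.3200
  γ: GS value = (-6 - (2)·0.0000 - (3)·0.3200 - (-1)·0.0000) / (9) = -0.7733;  γ ← (1−ω)·0.0000 + ω·-0.7733 = -0.4949
  δ: GS value = (-2 - (-4)·0.0000 - (-1)·0.3200 - (-3)·-0.4949) / (11) = -0.2877;  δ ← (1−ω)·0.0000 + ω·-0.2877 = -0.1841

(0.0000, 0.3200, -0.4949, -0.1841)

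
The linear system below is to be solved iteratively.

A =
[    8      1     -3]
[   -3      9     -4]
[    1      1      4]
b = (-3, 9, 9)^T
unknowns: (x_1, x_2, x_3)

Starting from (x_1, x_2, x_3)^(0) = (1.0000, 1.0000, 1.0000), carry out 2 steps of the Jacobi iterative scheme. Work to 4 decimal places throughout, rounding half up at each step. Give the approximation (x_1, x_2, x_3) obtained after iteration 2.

(0.0590, 1.7361, 1.8368)

Iteration 1:
  x_1 = (-3 - (1)·1.0000 - (-3)·1.0000) / (8) = -0.1250
  x_2 = (9 - (-3)·1.0000 - (-4)·1.0000) / (9) = 1.7778
  x_3 = (9 - (1)·1.0000 - (1)·1.0000) / (4) = 1.7500
Iteration 2:
  x_1 = (-3 - (1)·1.7778 - (-3)·1.7500) / (8) = 0.0590
  x_2 = (9 - (-3)·-0.1250 - (-4)·1.7500) / (9) = 1.7361
  x_3 = (9 - (1)·-0.1250 - (1)·1.7778) / (4) = 1.8368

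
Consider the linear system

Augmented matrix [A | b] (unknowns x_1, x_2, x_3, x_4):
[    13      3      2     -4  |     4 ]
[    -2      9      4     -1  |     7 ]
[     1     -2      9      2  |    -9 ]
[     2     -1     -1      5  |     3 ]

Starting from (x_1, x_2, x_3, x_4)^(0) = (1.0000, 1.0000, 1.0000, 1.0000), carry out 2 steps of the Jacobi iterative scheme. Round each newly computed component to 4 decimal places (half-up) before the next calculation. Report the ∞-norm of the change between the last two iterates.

0.7229

Iteration 1:
  x_1 = (4 - (3)·1.0000 - (2)·1.0000 - (-4)·1.0000) / (13) = 0.2308
  x_2 = (7 - (-2)·1.0000 - (4)·1.0000 - (-1)·1.0000) / (9) = 0.6667
  x_3 = (-9 - (1)·1.0000 - (-2)·1.0000 - (2)·1.0000) / (9) = -1.1111
  x_4 = (3 - (2)·1.0000 - (-1)·1.0000 - (-1)·1.0000) / (5) = 0.6000
Iteration 2:
  x_1 = (4 - (3)·0.6667 - (2)·-1.1111 - (-4)·0.6000) / (13) = 0.5094
  x_2 = (7 - (-2)·0.2308 - (4)·-1.1111 - (-1)·0.6000) / (9) = 1.3896
  x_3 = (-9 - (1)·0.2308 - (-2)·0.6667 - (2)·0.6000) / (9) = -1.0108
  x_4 = (3 - (2)·0.2308 - (-1)·0.6667 - (-1)·-1.1111) / (5) = 0.4188
Change: (0.2786, 0.7229, 0.1003, -0.1812) → max |·| = 0.7229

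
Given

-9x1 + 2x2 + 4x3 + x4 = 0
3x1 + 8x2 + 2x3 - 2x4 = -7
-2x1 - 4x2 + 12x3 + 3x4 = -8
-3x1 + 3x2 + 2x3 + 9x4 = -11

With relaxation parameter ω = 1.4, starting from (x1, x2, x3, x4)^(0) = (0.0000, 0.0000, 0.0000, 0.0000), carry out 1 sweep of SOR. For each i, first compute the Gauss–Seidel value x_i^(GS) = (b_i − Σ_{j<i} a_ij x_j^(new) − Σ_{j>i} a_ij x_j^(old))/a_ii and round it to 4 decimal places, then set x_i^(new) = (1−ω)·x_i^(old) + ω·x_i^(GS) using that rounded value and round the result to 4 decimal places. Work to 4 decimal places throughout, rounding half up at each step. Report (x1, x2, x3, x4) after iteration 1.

Iteration 1:
  x1: GS value = (0 - (2)·0.0000 - (4)·0.0000 - (1)·0.0000) / (-9) = 0.0000;  x1 ← (1−ω)·0.0000 + ω·0.0000 = 0.0000
  x2: GS value = (-7 - (3)·0.0000 - (2)·0.0000 - (-2)·0.0000) / (8) = -0.8750;  x2 ← (1−ω)·0.0000 + ω·-0.8750 = -1.2250
  x3: GS value = (-8 - (-2)·0.0000 - (-4)·-1.2250 - (3)·0.0000) / (12) = -1.0750;  x3 ← (1−ω)·0.0000 + ω·-1.0750 = -1.5050
  x4: GS value = (-11 - (-3)·0.0000 - (3)·-1.2250 - (2)·-1.5050) / (9) = -0.4794;  x4 ← (1−ω)·0.0000 + ω·-0.4794 = -0.6712

(0.0000, -1.2250, -1.5050, -0.6712)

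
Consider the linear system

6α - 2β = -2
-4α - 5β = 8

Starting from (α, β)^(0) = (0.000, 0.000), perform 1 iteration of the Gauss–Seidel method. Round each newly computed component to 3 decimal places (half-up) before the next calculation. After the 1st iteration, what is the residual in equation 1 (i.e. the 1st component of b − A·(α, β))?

Iteration 1:
  α = (-2 - (-2)·0.000) / (6) = -0.333
  β = (8 - (-4)·-0.333) / (-5) = -1.334
Residual b − A·x = (-2.670, -0.002)

-2.670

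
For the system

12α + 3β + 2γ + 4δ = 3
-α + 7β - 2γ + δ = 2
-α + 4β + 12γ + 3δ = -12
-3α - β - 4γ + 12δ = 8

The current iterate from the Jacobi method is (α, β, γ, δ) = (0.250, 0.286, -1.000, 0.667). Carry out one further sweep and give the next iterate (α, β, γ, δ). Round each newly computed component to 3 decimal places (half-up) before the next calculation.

One sweep:
  α = (3 - (3)·0.286 - (2)·-1.000 - (4)·0.667) / (12) = 0.123
  β = (2 - (-1)·0.250 - (-2)·-1.000 - (1)·0.667) / (7) = -0.060
  γ = (-12 - (-1)·0.250 - (4)·0.286 - (3)·0.667) / (12) = -1.241
  δ = (8 - (-3)·0.250 - (-1)·0.286 - (-4)·-1.000) / (12) = 0.420

(0.123, -0.060, -1.241, 0.420)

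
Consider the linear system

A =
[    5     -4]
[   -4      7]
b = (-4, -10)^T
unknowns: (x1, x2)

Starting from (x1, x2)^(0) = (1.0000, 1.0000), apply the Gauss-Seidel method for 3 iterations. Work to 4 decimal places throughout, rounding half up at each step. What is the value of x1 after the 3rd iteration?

-2.8310

Iteration 1:
  x1 = (-4 - (-4)·1.0000) / (5) = 0.0000
  x2 = (-10 - (-4)·0.0000) / (7) = -1.4286
Iteration 2:
  x1 = (-4 - (-4)·-1.4286) / (5) = -1.9429
  x2 = (-10 - (-4)·-1.9429) / (7) = -2.5388
Iteration 3:
  x1 = (-4 - (-4)·-2.5388) / (5) = -2.8310
  x2 = (-10 - (-4)·-2.8310) / (7) = -3.0463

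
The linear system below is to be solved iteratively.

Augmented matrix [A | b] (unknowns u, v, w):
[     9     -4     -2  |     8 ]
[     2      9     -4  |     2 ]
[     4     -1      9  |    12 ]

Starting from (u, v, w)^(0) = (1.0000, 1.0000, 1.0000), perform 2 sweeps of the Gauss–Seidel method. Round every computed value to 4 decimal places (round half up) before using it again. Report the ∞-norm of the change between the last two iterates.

0.3735

Iteration 1:
  u = (8 - (-4)·1.0000 - (-2)·1.0000) / (9) = 1.5556
  v = (2 - (2)·1.5556 - (-4)·1.0000) / (9) = 0.3210
  w = (12 - (4)·1.5556 - (-1)·0.3210) / (9) = 0.6776
Iteration 2:
  u = (8 - (-4)·0.3210 - (-2)·0.6776) / (9) = 1.1821
  v = (2 - (2)·1.1821 - (-4)·0.6776) / (9) = 0.2607
  w = (12 - (4)·1.1821 - (-1)·0.2607) / (9) = 0.8369
Change: (-0.3735, -0.0603, 0.1593) → max |·| = 0.3735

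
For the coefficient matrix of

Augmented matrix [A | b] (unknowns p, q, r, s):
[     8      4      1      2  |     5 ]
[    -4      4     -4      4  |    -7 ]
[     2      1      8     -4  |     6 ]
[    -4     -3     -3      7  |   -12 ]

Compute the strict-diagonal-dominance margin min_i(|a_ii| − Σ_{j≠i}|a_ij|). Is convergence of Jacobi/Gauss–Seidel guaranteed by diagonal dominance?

row 1: |8| − (4+1+2) = 1
row 2: |4| − (4+4+4) = -8
row 3: |8| − (2+1+4) = 1
row 4: |7| − (4+3+3) = -3
minimum over rows = -8 → not strictly diagonally dominant

-8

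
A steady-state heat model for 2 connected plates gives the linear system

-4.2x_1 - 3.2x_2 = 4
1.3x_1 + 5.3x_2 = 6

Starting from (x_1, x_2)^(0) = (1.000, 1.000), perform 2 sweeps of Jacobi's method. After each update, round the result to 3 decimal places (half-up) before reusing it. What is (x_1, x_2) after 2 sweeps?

Iteration 1:
  x_1 = (4 - (-3.2)·1.000) / (-4.2) = -1.714
  x_2 = (6 - (1.3)·1.000) / (5.3) = 0.887
Iteration 2:
  x_1 = (4 - (-3.2)·0.887) / (-4.2) = -1.628
  x_2 = (6 - (1.3)·-1.714) / (5.3) = 1.552

(-1.628, 1.552)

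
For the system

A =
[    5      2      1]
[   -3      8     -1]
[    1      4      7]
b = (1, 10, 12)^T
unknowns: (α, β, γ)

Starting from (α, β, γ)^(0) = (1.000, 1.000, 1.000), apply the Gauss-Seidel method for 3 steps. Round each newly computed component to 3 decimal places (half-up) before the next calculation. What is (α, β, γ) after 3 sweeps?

Iteration 1:
  α = (1 - (2)·1.000 - (1)·1.000) / (5) = -0.400
  β = (10 - (-3)·-0.400 - (-1)·1.000) / (8) = 1.225
  γ = (12 - (1)·-0.400 - (4)·1.225) / (7) = 1.071
Iteration 2:
  α = (1 - (2)·1.225 - (1)·1.071) / (5) = -0.504
  β = (10 - (-3)·-0.504 - (-1)·1.071) / (8) = 1.195
  γ = (12 - (1)·-0.504 - (4)·1.195) / (7) = 1.103
Iteration 3:
  α = (1 - (2)·1.195 - (1)·1.103) / (5) = -0.499
  β = (10 - (-3)·-0.499 - (-1)·1.103) / (8) = 1.201
  γ = (12 - (1)·-0.499 - (4)·1.201) / (7) = 1.099

(-0.499, 1.201, 1.099)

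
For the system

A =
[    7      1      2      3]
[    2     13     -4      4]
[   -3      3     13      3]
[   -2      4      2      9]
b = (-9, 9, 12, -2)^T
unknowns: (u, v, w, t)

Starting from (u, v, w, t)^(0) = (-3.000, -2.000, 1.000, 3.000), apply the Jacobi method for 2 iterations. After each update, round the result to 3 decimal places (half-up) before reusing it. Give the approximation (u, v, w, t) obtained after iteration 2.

(-1.267, 1.156, 0.257, -1.033)

Iteration 1:
  u = (-9 - (1)·-2.000 - (2)·1.000 - (3)·3.000) / (7) = -2.571
  v = (9 - (2)·-3.000 - (-4)·1.000 - (4)·3.000) / (13) = 0.538
  w = (12 - (-3)·-3.000 - (3)·-2.000 - (3)·3.000) / (13) = 0.000
  t = (-2 - (-2)·-3.000 - (4)·-2.000 - (2)·1.000) / (9) = -0.222
Iteration 2:
  u = (-9 - (1)·0.538 - (2)·0.000 - (3)·-0.222) / (7) = -1.267
  v = (9 - (2)·-2.571 - (-4)·0.000 - (4)·-0.222) / (13) = 1.156
  w = (12 - (-3)·-2.571 - (3)·0.538 - (3)·-0.222) / (13) = 0.257
  t = (-2 - (-2)·-2.571 - (4)·0.538 - (2)·0.000) / (9) = -1.033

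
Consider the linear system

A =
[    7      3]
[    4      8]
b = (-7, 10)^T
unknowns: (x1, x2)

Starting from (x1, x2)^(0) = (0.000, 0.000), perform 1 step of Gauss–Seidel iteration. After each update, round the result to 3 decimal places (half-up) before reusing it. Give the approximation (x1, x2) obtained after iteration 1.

(-1.000, 1.750)

Iteration 1:
  x1 = (-7 - (3)·0.000) / (7) = -1.000
  x2 = (10 - (4)·-1.000) / (8) = 1.750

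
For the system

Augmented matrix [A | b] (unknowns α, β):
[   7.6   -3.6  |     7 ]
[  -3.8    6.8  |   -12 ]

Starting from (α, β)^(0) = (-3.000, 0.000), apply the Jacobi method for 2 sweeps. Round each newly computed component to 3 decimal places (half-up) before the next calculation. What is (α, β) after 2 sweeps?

(-0.709, -1.250)

Iteration 1:
  α = (7 - (-3.6)·0.000) / (7.6) = 0.921
  β = (-12 - (-3.8)·-3.000) / (6.8) = -3.441
Iteration 2:
  α = (7 - (-3.6)·-3.441) / (7.6) = -0.709
  β = (-12 - (-3.8)·0.921) / (6.8) = -1.250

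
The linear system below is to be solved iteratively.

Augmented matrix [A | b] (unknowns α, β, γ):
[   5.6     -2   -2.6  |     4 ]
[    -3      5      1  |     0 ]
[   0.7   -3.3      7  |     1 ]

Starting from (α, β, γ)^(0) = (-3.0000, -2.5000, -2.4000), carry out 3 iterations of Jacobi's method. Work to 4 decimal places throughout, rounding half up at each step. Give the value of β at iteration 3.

Iteration 1:
  α = (4 - (-2)·-2.5000 - (-2.6)·-2.4000) / (5.6) = -1.2929
  β = (0 - (-3)·-3.0000 - (1)·-2.4000) / (5) = -1.3200
  γ = (1 - (0.7)·-3.0000 - (-3.3)·-2.5000) / (7) = -0.7357
Iteration 2:
  α = (4 - (-2)·-1.3200 - (-2.6)·-0.7357) / (5.6) = -0.0987
  β = (0 - (-3)·-1.2929 - (1)·-0.7357) / (5) = -0.6286
  γ = (1 - (0.7)·-1.2929 - (-3.3)·-1.3200) / (7) = -0.3501
Iteration 3:
  α = (4 - (-2)·-0.6286 - (-2.6)·-0.3501) / (5.6) = 0.3272
  β = (0 - (-3)·-0.0987 - (1)·-0.3501) / (5) = 0.0108
  γ = (1 - (0.7)·-0.0987 - (-3.3)·-0.6286) / (7) = -0.1436

0.0108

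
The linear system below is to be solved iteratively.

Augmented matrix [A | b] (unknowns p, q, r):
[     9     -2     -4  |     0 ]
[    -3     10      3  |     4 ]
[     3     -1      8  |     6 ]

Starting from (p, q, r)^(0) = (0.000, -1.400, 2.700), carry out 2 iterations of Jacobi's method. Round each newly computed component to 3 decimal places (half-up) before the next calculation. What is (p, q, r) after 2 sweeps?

(0.164, 0.494, 0.365)

Iteration 1:
  p = (0 - (-2)·-1.400 - (-4)·2.700) / (9) = 0.889
  q = (4 - (-3)·0.000 - (3)·2.700) / (10) = -0.410
  r = (6 - (3)·0.000 - (-1)·-1.400) / (8) = 0.575
Iteration 2:
  p = (0 - (-2)·-0.410 - (-4)·0.575) / (9) = 0.164
  q = (4 - (-3)·0.889 - (3)·0.575) / (10) = 0.494
  r = (6 - (3)·0.889 - (-1)·-0.410) / (8) = 0.365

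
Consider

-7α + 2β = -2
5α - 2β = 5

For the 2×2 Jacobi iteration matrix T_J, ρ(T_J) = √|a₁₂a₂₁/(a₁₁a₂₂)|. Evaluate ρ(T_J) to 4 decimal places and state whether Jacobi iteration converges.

a₁₂a₂₁/(a₁₁a₂₂) = (2)·(5) / ((-7)·(-2)) = 0.714286
ρ = √|0.714286| = √0.714286 = 0.8452
ρ < 1, so Jacobi converges

0.8452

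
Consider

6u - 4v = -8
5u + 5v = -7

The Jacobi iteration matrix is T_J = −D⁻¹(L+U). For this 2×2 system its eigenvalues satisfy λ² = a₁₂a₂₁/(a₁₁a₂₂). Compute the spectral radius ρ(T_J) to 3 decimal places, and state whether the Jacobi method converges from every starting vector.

0.816

a₁₂a₂₁/(a₁₁a₂₂) = (-4)·(5) / ((6)·(5)) = -0.666667
ρ = √|-0.666667| = √0.666667 = 0.816
ρ < 1, so Jacobi converges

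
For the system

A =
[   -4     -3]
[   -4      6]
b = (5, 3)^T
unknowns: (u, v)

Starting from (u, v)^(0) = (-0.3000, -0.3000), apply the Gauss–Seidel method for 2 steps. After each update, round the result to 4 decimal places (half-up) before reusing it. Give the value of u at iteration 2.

Iteration 1:
  u = (5 - (-3)·-0.3000) / (-4) = -1.0250
  v = (3 - (-4)·-1.0250) / (6) = -0.1833
Iteration 2:
  u = (5 - (-3)·-0.1833) / (-4) = -1.1125
  v = (3 - (-4)·-1.1125) / (6) = -0.2417

-1.1125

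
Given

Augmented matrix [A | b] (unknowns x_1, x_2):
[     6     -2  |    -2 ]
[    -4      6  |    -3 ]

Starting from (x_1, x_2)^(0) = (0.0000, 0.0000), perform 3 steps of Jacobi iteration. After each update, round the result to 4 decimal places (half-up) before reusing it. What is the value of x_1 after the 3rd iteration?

-0.5741

Iteration 1:
  x_1 = (-2 - (-2)·0.0000) / (6) = -0.3333
  x_2 = (-3 - (-4)·0.0000) / (6) = -0.5000
Iteration 2:
  x_1 = (-2 - (-2)·-0.5000) / (6) = -0.5000
  x_2 = (-3 - (-4)·-0.3333) / (6) = -0.7222
Iteration 3:
  x_1 = (-2 - (-2)·-0.7222) / (6) = -0.5741
  x_2 = (-3 - (-4)·-0.5000) / (6) = -0.8333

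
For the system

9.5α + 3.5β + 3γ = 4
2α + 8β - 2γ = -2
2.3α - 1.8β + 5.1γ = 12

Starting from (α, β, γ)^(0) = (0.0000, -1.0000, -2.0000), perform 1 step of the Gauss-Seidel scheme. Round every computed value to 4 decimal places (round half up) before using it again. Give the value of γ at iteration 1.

Iteration 1:
  α = (4 - (3.5)·-1.0000 - (3)·-2.0000) / (9.5) = 1.4211
  β = (-2 - (2)·1.4211 - (-2)·-2.0000) / (8) = -1.1053
  γ = (12 - (2.3)·1.4211 - (-1.8)·-1.1053) / (5.1) = 1.3219

1.3219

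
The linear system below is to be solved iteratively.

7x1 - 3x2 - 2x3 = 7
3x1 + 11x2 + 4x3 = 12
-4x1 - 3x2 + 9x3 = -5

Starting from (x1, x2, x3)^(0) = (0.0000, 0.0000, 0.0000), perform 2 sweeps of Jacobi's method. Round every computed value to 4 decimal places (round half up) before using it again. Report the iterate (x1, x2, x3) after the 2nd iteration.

Iteration 1:
  x1 = (7 - (-3)·0.0000 - (-2)·0.0000) / (7) = 1.0000
  x2 = (12 - (3)·0.0000 - (4)·0.0000) / (11) = 1.0909
  x3 = (-5 - (-4)·0.0000 - (-3)·0.0000) / (9) = -0.5556
Iteration 2:
  x1 = (7 - (-3)·1.0909 - (-2)·-0.5556) / (7) = 1.3088
  x2 = (12 - (3)·1.0000 - (4)·-0.5556) / (11) = 1.0202
  x3 = (-5 - (-4)·1.0000 - (-3)·1.0909) / (9) = 0.2525

(1.3088, 1.0202, 0.2525)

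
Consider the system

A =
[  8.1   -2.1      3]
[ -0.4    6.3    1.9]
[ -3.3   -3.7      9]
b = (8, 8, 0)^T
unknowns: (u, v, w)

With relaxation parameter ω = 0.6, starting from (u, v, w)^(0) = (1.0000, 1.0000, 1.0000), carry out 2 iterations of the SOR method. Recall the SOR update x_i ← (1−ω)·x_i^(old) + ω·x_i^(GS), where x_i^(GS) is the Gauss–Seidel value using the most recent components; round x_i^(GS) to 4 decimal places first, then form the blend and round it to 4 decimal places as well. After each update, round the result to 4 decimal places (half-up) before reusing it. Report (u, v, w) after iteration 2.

Iteration 1:
  u: GS value = (8 - (-2.1)·1.0000 - (3)·1.0000) / (8.1) = 0.8765;  u ← (1−ω)·1.0000 + ω·0.8765 = 0.9259
  v: GS value = (8 - (-0.4)·0.9259 - (1.9)·1.0000) / (6.3) = 1.0270;  v ← (1−ω)·1.0000 + ω·1.0270 = 1.0162
  w: GS value = (0 - (-3.3)·0.9259 - (-3.7)·1.0162) / (9) = 0.7573;  w ← (1−ω)·1.0000 + ω·0.7573 = 0.8544
Iteration 2:
  u: GS value = (8 - (-2.1)·1.0162 - (3)·0.8544) / (8.1) = 0.9347;  u ← (1−ω)·0.9259 + ω·0.9347 = 0.9312
  v: GS value = (8 - (-0.4)·0.9312 - (1.9)·0.8544) / (6.3) = 1.0713;  v ← (1−ω)·1.0162 + ω·1.0713 = 1.0493
  w: GS value = (0 - (-3.3)·0.9312 - (-3.7)·1.0493) / (9) = 0.7728;  w ← (1−ω)·0.8544 + ω·0.7728 = 0.8054

(0.9312, 1.0493, 0.8054)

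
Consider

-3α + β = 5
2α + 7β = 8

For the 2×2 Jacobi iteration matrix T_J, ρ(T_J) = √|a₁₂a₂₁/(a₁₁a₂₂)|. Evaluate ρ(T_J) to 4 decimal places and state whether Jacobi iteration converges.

a₁₂a₂₁/(a₁₁a₂₂) = (1)·(2) / ((-3)·(7)) = -0.095238
ρ = √|-0.095238| = √0.095238 = 0.3086
ρ < 1, so Jacobi converges

0.3086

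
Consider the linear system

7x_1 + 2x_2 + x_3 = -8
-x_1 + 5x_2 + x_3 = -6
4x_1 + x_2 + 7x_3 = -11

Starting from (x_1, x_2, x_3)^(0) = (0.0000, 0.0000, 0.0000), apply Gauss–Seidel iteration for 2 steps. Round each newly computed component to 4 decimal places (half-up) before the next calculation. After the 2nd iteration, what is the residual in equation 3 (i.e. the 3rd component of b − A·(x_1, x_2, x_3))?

-0.0003

Iteration 1:
  x_1 = (-8 - (2)·0.0000 - (1)·0.0000) / (7) = -1.1429
  x_2 = (-6 - (-1)·-1.1429 - (1)·0.0000) / (5) = -1.4286
  x_3 = (-11 - (4)·-1.1429 - (1)·-1.4286) / (7) = -0.7143
Iteration 2:
  x_1 = (-8 - (2)·-1.4286 - (1)·-0.7143) / (7) = -0.6326
  x_2 = (-6 - (-1)·-0.6326 - (1)·-0.7143) / (5) = -1.1837
  x_3 = (-11 - (4)·-0.6326 - (1)·-1.1837) / (7) = -1.0408
Residual b − A·x = (-0.1636, 0.3267, -0.0003)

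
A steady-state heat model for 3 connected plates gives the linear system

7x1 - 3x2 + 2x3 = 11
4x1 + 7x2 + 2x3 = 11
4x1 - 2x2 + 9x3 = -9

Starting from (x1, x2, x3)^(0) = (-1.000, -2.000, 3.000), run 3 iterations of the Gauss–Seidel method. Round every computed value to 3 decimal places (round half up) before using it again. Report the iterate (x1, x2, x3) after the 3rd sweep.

Iteration 1:
  x1 = (11 - (-3)·-2.000 - (2)·3.000) / (7) = -0.143
  x2 = (11 - (4)·-0.143 - (2)·3.000) / (7) = 0.796
  x3 = (-9 - (4)·-0.143 - (-2)·0.796) / (9) = -0.760
Iteration 2:
  x1 = (11 - (-3)·0.796 - (2)·-0.760) / (7) = 2.130
  x2 = (11 - (4)·2.130 - (2)·-0.760) / (7) = 0.571
  x3 = (-9 - (4)·2.130 - (-2)·0.571) / (9) = -1.820
Iteration 3:
  x1 = (11 - (-3)·0.571 - (2)·-1.820) / (7) = 2.336
  x2 = (11 - (4)·2.336 - (2)·-1.820) / (7) = 0.757
  x3 = (-9 - (4)·2.336 - (-2)·0.757) / (9) = -1.870

(2.336, 0.757, -1.870)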